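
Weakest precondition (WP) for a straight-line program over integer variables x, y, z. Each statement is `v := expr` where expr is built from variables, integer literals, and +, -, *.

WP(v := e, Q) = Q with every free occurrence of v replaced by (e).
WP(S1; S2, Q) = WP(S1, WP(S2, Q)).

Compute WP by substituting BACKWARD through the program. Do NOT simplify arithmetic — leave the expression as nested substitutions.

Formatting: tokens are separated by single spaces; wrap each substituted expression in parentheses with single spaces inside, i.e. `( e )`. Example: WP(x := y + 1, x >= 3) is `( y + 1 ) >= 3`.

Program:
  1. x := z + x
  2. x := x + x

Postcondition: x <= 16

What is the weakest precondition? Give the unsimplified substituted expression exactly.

post: x <= 16
stmt 2: x := x + x  -- replace 1 occurrence(s) of x with (x + x)
  => ( x + x ) <= 16
stmt 1: x := z + x  -- replace 2 occurrence(s) of x with (z + x)
  => ( ( z + x ) + ( z + x ) ) <= 16

Answer: ( ( z + x ) + ( z + x ) ) <= 16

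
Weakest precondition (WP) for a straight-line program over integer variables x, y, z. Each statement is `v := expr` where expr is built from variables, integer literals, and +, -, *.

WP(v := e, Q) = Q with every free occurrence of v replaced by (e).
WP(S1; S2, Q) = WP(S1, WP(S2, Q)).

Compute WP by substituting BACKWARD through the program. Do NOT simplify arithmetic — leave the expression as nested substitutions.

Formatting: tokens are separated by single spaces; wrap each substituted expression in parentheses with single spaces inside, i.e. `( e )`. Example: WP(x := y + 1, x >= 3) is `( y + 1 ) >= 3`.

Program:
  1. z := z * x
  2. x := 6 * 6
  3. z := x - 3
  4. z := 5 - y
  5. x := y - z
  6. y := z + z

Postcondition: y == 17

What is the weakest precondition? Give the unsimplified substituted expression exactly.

Answer: ( ( 5 - y ) + ( 5 - y ) ) == 17

Derivation:
post: y == 17
stmt 6: y := z + z  -- replace 1 occurrence(s) of y with (z + z)
  => ( z + z ) == 17
stmt 5: x := y - z  -- replace 0 occurrence(s) of x with (y - z)
  => ( z + z ) == 17
stmt 4: z := 5 - y  -- replace 2 occurrence(s) of z with (5 - y)
  => ( ( 5 - y ) + ( 5 - y ) ) == 17
stmt 3: z := x - 3  -- replace 0 occurrence(s) of z with (x - 3)
  => ( ( 5 - y ) + ( 5 - y ) ) == 17
stmt 2: x := 6 * 6  -- replace 0 occurrence(s) of x with (6 * 6)
  => ( ( 5 - y ) + ( 5 - y ) ) == 17
stmt 1: z := z * x  -- replace 0 occurrence(s) of z with (z * x)
  => ( ( 5 - y ) + ( 5 - y ) ) == 17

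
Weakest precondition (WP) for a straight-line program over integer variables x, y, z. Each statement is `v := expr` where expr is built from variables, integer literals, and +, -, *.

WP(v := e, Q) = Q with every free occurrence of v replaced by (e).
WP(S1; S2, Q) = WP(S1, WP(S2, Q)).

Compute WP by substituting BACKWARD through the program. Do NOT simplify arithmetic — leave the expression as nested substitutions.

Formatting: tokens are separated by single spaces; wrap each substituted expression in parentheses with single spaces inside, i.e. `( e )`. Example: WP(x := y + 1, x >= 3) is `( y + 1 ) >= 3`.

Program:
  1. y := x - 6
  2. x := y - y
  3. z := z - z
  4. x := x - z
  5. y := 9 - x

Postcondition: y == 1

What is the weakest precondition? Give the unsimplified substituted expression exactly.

Answer: ( 9 - ( ( ( x - 6 ) - ( x - 6 ) ) - ( z - z ) ) ) == 1

Derivation:
post: y == 1
stmt 5: y := 9 - x  -- replace 1 occurrence(s) of y with (9 - x)
  => ( 9 - x ) == 1
stmt 4: x := x - z  -- replace 1 occurrence(s) of x with (x - z)
  => ( 9 - ( x - z ) ) == 1
stmt 3: z := z - z  -- replace 1 occurrence(s) of z with (z - z)
  => ( 9 - ( x - ( z - z ) ) ) == 1
stmt 2: x := y - y  -- replace 1 occurrence(s) of x with (y - y)
  => ( 9 - ( ( y - y ) - ( z - z ) ) ) == 1
stmt 1: y := x - 6  -- replace 2 occurrence(s) of y with (x - 6)
  => ( 9 - ( ( ( x - 6 ) - ( x - 6 ) ) - ( z - z ) ) ) == 1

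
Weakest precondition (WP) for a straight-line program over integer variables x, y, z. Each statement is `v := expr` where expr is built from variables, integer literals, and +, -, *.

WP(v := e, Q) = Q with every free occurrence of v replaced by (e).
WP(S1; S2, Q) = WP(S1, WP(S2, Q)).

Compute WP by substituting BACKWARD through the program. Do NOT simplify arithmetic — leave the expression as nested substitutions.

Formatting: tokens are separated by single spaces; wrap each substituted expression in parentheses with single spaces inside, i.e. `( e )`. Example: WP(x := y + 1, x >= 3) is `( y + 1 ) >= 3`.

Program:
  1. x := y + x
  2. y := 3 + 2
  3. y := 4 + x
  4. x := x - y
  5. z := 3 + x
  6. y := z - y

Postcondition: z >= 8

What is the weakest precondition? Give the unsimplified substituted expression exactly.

post: z >= 8
stmt 6: y := z - y  -- replace 0 occurrence(s) of y with (z - y)
  => z >= 8
stmt 5: z := 3 + x  -- replace 1 occurrence(s) of z with (3 + x)
  => ( 3 + x ) >= 8
stmt 4: x := x - y  -- replace 1 occurrence(s) of x with (x - y)
  => ( 3 + ( x - y ) ) >= 8
stmt 3: y := 4 + x  -- replace 1 occurrence(s) of y with (4 + x)
  => ( 3 + ( x - ( 4 + x ) ) ) >= 8
stmt 2: y := 3 + 2  -- replace 0 occurrence(s) of y with (3 + 2)
  => ( 3 + ( x - ( 4 + x ) ) ) >= 8
stmt 1: x := y + x  -- replace 2 occurrence(s) of x with (y + x)
  => ( 3 + ( ( y + x ) - ( 4 + ( y + x ) ) ) ) >= 8

Answer: ( 3 + ( ( y + x ) - ( 4 + ( y + x ) ) ) ) >= 8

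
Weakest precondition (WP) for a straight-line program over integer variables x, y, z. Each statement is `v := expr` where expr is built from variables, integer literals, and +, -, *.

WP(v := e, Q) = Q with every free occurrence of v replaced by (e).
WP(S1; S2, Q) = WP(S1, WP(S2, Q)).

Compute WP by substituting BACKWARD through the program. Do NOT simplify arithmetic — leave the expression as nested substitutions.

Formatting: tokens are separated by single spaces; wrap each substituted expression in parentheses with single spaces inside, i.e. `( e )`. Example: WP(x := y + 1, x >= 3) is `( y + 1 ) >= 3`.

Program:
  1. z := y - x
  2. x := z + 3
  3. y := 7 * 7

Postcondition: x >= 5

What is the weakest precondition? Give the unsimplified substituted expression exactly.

post: x >= 5
stmt 3: y := 7 * 7  -- replace 0 occurrence(s) of y with (7 * 7)
  => x >= 5
stmt 2: x := z + 3  -- replace 1 occurrence(s) of x with (z + 3)
  => ( z + 3 ) >= 5
stmt 1: z := y - x  -- replace 1 occurrence(s) of z with (y - x)
  => ( ( y - x ) + 3 ) >= 5

Answer: ( ( y - x ) + 3 ) >= 5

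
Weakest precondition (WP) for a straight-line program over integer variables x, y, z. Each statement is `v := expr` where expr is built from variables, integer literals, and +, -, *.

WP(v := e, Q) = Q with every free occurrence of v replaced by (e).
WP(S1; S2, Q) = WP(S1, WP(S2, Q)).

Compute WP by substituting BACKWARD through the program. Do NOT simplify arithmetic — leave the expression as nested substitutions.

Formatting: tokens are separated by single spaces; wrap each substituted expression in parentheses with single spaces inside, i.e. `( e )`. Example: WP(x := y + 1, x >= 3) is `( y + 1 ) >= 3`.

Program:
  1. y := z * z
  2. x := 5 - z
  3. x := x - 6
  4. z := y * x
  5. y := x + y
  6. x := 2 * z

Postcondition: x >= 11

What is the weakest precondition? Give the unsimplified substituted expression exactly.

Answer: ( 2 * ( ( z * z ) * ( ( 5 - z ) - 6 ) ) ) >= 11

Derivation:
post: x >= 11
stmt 6: x := 2 * z  -- replace 1 occurrence(s) of x with (2 * z)
  => ( 2 * z ) >= 11
stmt 5: y := x + y  -- replace 0 occurrence(s) of y with (x + y)
  => ( 2 * z ) >= 11
stmt 4: z := y * x  -- replace 1 occurrence(s) of z with (y * x)
  => ( 2 * ( y * x ) ) >= 11
stmt 3: x := x - 6  -- replace 1 occurrence(s) of x with (x - 6)
  => ( 2 * ( y * ( x - 6 ) ) ) >= 11
stmt 2: x := 5 - z  -- replace 1 occurrence(s) of x with (5 - z)
  => ( 2 * ( y * ( ( 5 - z ) - 6 ) ) ) >= 11
stmt 1: y := z * z  -- replace 1 occurrence(s) of y with (z * z)
  => ( 2 * ( ( z * z ) * ( ( 5 - z ) - 6 ) ) ) >= 11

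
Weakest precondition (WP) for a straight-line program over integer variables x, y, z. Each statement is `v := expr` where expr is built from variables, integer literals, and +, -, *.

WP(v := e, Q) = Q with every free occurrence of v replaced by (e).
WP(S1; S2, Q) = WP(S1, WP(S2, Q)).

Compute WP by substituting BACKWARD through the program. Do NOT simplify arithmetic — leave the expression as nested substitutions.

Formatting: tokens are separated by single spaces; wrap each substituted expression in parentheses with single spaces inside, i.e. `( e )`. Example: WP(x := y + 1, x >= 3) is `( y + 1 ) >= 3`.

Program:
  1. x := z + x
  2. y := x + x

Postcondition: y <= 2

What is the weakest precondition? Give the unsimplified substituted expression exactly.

post: y <= 2
stmt 2: y := x + x  -- replace 1 occurrence(s) of y with (x + x)
  => ( x + x ) <= 2
stmt 1: x := z + x  -- replace 2 occurrence(s) of x with (z + x)
  => ( ( z + x ) + ( z + x ) ) <= 2

Answer: ( ( z + x ) + ( z + x ) ) <= 2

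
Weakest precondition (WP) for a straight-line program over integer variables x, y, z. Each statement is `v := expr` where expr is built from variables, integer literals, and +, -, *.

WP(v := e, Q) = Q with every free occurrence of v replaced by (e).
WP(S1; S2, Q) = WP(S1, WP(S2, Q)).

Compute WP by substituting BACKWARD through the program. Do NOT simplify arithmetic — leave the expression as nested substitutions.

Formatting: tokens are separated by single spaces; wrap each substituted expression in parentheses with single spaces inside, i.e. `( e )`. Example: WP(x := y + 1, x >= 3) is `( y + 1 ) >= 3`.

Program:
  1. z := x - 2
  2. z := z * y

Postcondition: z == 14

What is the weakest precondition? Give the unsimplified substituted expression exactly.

post: z == 14
stmt 2: z := z * y  -- replace 1 occurrence(s) of z with (z * y)
  => ( z * y ) == 14
stmt 1: z := x - 2  -- replace 1 occurrence(s) of z with (x - 2)
  => ( ( x - 2 ) * y ) == 14

Answer: ( ( x - 2 ) * y ) == 14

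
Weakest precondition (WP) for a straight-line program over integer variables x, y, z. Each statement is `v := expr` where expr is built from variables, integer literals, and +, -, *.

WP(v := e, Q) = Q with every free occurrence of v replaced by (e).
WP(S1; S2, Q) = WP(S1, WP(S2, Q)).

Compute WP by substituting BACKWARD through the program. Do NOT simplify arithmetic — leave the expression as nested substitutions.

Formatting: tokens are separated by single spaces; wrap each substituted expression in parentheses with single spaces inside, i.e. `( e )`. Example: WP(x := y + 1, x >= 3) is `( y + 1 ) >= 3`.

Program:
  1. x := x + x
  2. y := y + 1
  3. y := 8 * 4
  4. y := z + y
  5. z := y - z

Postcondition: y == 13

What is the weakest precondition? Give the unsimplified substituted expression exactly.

Answer: ( z + ( 8 * 4 ) ) == 13

Derivation:
post: y == 13
stmt 5: z := y - z  -- replace 0 occurrence(s) of z with (y - z)
  => y == 13
stmt 4: y := z + y  -- replace 1 occurrence(s) of y with (z + y)
  => ( z + y ) == 13
stmt 3: y := 8 * 4  -- replace 1 occurrence(s) of y with (8 * 4)
  => ( z + ( 8 * 4 ) ) == 13
stmt 2: y := y + 1  -- replace 0 occurrence(s) of y with (y + 1)
  => ( z + ( 8 * 4 ) ) == 13
stmt 1: x := x + x  -- replace 0 occurrence(s) of x with (x + x)
  => ( z + ( 8 * 4 ) ) == 13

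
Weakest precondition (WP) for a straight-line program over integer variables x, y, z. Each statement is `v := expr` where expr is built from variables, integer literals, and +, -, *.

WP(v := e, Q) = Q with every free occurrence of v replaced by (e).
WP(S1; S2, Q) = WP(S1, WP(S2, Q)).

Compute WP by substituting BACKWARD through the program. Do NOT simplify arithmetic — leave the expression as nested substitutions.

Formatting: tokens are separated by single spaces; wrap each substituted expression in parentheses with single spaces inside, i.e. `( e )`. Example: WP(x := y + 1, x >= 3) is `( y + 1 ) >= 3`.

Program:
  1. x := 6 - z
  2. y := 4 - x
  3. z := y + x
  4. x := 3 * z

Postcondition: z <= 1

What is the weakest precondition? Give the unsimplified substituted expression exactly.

Answer: ( ( 4 - ( 6 - z ) ) + ( 6 - z ) ) <= 1

Derivation:
post: z <= 1
stmt 4: x := 3 * z  -- replace 0 occurrence(s) of x with (3 * z)
  => z <= 1
stmt 3: z := y + x  -- replace 1 occurrence(s) of z with (y + x)
  => ( y + x ) <= 1
stmt 2: y := 4 - x  -- replace 1 occurrence(s) of y with (4 - x)
  => ( ( 4 - x ) + x ) <= 1
stmt 1: x := 6 - z  -- replace 2 occurrence(s) of x with (6 - z)
  => ( ( 4 - ( 6 - z ) ) + ( 6 - z ) ) <= 1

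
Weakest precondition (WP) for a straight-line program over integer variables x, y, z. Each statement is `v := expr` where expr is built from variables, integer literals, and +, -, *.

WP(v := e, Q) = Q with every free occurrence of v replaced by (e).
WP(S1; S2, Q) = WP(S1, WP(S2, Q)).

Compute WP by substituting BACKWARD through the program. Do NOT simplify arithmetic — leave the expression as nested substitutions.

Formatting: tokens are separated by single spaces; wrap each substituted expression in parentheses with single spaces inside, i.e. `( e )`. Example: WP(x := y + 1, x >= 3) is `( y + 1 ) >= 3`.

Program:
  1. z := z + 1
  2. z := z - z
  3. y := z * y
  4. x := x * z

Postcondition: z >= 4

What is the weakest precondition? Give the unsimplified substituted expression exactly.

post: z >= 4
stmt 4: x := x * z  -- replace 0 occurrence(s) of x with (x * z)
  => z >= 4
stmt 3: y := z * y  -- replace 0 occurrence(s) of y with (z * y)
  => z >= 4
stmt 2: z := z - z  -- replace 1 occurrence(s) of z with (z - z)
  => ( z - z ) >= 4
stmt 1: z := z + 1  -- replace 2 occurrence(s) of z with (z + 1)
  => ( ( z + 1 ) - ( z + 1 ) ) >= 4

Answer: ( ( z + 1 ) - ( z + 1 ) ) >= 4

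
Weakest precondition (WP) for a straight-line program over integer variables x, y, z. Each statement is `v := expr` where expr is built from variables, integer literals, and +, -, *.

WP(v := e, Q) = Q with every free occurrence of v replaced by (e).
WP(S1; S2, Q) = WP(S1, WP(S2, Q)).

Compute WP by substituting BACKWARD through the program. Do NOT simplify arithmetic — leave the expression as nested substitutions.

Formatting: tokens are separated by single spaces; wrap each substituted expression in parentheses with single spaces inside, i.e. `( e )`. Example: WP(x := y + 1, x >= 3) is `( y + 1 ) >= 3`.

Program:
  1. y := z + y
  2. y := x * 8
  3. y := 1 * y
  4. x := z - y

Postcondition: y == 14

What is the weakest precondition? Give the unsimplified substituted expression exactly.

post: y == 14
stmt 4: x := z - y  -- replace 0 occurrence(s) of x with (z - y)
  => y == 14
stmt 3: y := 1 * y  -- replace 1 occurrence(s) of y with (1 * y)
  => ( 1 * y ) == 14
stmt 2: y := x * 8  -- replace 1 occurrence(s) of y with (x * 8)
  => ( 1 * ( x * 8 ) ) == 14
stmt 1: y := z + y  -- replace 0 occurrence(s) of y with (z + y)
  => ( 1 * ( x * 8 ) ) == 14

Answer: ( 1 * ( x * 8 ) ) == 14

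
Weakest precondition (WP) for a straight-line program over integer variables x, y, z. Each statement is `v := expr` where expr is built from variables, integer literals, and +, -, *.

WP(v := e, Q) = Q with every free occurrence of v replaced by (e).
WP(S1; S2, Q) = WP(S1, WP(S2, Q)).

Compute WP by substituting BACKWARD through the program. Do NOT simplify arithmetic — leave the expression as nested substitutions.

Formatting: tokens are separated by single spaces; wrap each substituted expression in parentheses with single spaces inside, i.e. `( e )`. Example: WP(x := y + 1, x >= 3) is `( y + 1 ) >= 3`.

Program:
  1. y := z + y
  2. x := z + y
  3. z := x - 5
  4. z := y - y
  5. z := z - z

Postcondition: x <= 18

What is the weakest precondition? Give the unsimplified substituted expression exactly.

post: x <= 18
stmt 5: z := z - z  -- replace 0 occurrence(s) of z with (z - z)
  => x <= 18
stmt 4: z := y - y  -- replace 0 occurrence(s) of z with (y - y)
  => x <= 18
stmt 3: z := x - 5  -- replace 0 occurrence(s) of z with (x - 5)
  => x <= 18
stmt 2: x := z + y  -- replace 1 occurrence(s) of x with (z + y)
  => ( z + y ) <= 18
stmt 1: y := z + y  -- replace 1 occurrence(s) of y with (z + y)
  => ( z + ( z + y ) ) <= 18

Answer: ( z + ( z + y ) ) <= 18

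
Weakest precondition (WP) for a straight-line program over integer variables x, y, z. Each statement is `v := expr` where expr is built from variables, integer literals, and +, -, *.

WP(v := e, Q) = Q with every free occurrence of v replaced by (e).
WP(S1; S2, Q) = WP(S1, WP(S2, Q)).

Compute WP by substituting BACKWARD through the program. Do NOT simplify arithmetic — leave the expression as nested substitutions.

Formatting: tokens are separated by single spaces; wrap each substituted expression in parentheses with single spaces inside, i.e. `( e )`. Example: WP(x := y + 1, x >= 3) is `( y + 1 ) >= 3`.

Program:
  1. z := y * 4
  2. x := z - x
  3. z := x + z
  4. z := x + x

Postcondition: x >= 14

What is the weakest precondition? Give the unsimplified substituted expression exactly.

post: x >= 14
stmt 4: z := x + x  -- replace 0 occurrence(s) of z with (x + x)
  => x >= 14
stmt 3: z := x + z  -- replace 0 occurrence(s) of z with (x + z)
  => x >= 14
stmt 2: x := z - x  -- replace 1 occurrence(s) of x with (z - x)
  => ( z - x ) >= 14
stmt 1: z := y * 4  -- replace 1 occurrence(s) of z with (y * 4)
  => ( ( y * 4 ) - x ) >= 14

Answer: ( ( y * 4 ) - x ) >= 14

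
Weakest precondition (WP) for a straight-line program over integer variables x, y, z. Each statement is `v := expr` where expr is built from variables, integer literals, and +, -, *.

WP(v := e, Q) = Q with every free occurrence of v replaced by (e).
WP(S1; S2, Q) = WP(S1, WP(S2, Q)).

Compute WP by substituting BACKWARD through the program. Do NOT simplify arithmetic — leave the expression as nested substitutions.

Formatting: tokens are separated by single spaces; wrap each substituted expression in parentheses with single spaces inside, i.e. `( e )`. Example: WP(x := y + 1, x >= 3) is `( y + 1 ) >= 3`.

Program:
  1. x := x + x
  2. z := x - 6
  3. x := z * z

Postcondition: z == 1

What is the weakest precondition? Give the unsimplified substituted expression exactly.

post: z == 1
stmt 3: x := z * z  -- replace 0 occurrence(s) of x with (z * z)
  => z == 1
stmt 2: z := x - 6  -- replace 1 occurrence(s) of z with (x - 6)
  => ( x - 6 ) == 1
stmt 1: x := x + x  -- replace 1 occurrence(s) of x with (x + x)
  => ( ( x + x ) - 6 ) == 1

Answer: ( ( x + x ) - 6 ) == 1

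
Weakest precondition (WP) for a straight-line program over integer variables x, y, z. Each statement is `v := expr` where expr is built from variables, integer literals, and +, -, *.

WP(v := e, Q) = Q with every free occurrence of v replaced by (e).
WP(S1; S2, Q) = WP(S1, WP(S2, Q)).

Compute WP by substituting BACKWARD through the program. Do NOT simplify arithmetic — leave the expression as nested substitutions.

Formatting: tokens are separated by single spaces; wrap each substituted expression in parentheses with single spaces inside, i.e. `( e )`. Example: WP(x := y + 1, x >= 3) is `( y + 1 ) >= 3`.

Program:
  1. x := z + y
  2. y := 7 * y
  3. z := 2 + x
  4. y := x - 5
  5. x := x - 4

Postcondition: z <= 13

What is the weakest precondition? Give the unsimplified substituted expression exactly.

post: z <= 13
stmt 5: x := x - 4  -- replace 0 occurrence(s) of x with (x - 4)
  => z <= 13
stmt 4: y := x - 5  -- replace 0 occurrence(s) of y with (x - 5)
  => z <= 13
stmt 3: z := 2 + x  -- replace 1 occurrence(s) of z with (2 + x)
  => ( 2 + x ) <= 13
stmt 2: y := 7 * y  -- replace 0 occurrence(s) of y with (7 * y)
  => ( 2 + x ) <= 13
stmt 1: x := z + y  -- replace 1 occurrence(s) of x with (z + y)
  => ( 2 + ( z + y ) ) <= 13

Answer: ( 2 + ( z + y ) ) <= 13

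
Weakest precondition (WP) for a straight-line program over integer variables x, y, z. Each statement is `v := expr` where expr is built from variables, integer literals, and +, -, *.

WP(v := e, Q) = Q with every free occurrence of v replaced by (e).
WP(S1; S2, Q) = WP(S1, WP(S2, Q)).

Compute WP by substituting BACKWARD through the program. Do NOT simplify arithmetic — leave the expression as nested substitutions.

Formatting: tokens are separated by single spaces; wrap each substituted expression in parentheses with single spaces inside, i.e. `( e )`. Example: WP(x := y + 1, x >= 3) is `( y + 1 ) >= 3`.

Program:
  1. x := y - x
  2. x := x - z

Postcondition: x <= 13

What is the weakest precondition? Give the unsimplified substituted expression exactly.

post: x <= 13
stmt 2: x := x - z  -- replace 1 occurrence(s) of x with (x - z)
  => ( x - z ) <= 13
stmt 1: x := y - x  -- replace 1 occurrence(s) of x with (y - x)
  => ( ( y - x ) - z ) <= 13

Answer: ( ( y - x ) - z ) <= 13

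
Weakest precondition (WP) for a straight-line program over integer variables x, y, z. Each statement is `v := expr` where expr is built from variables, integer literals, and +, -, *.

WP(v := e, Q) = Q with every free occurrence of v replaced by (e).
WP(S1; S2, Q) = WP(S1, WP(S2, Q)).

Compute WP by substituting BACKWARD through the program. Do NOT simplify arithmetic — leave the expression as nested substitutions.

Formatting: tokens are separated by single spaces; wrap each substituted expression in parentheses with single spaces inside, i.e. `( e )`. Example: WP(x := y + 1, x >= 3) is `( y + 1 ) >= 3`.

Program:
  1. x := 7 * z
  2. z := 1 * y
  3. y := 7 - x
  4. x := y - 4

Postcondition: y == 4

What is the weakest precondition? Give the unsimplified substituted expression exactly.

Answer: ( 7 - ( 7 * z ) ) == 4

Derivation:
post: y == 4
stmt 4: x := y - 4  -- replace 0 occurrence(s) of x with (y - 4)
  => y == 4
stmt 3: y := 7 - x  -- replace 1 occurrence(s) of y with (7 - x)
  => ( 7 - x ) == 4
stmt 2: z := 1 * y  -- replace 0 occurrence(s) of z with (1 * y)
  => ( 7 - x ) == 4
stmt 1: x := 7 * z  -- replace 1 occurrence(s) of x with (7 * z)
  => ( 7 - ( 7 * z ) ) == 4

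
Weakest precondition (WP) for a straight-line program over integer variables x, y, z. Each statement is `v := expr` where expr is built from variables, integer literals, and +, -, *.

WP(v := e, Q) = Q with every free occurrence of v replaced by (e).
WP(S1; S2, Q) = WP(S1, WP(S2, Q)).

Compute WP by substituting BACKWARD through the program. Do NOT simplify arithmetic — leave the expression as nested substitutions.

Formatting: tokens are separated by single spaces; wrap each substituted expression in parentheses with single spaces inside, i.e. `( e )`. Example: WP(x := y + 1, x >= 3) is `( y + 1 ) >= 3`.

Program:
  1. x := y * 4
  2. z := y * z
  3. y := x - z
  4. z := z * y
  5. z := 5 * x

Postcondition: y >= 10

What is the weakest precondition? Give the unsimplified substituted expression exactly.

post: y >= 10
stmt 5: z := 5 * x  -- replace 0 occurrence(s) of z with (5 * x)
  => y >= 10
stmt 4: z := z * y  -- replace 0 occurrence(s) of z with (z * y)
  => y >= 10
stmt 3: y := x - z  -- replace 1 occurrence(s) of y with (x - z)
  => ( x - z ) >= 10
stmt 2: z := y * z  -- replace 1 occurrence(s) of z with (y * z)
  => ( x - ( y * z ) ) >= 10
stmt 1: x := y * 4  -- replace 1 occurrence(s) of x with (y * 4)
  => ( ( y * 4 ) - ( y * z ) ) >= 10

Answer: ( ( y * 4 ) - ( y * z ) ) >= 10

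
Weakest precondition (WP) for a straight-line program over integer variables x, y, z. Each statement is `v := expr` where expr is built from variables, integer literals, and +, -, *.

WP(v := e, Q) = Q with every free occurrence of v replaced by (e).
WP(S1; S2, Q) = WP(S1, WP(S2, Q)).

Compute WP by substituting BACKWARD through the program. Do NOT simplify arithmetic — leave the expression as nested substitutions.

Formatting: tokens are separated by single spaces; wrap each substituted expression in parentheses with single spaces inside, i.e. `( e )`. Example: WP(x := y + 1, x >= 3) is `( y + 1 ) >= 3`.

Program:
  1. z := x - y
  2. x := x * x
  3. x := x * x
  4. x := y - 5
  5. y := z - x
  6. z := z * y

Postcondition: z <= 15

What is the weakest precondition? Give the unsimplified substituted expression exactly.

post: z <= 15
stmt 6: z := z * y  -- replace 1 occurrence(s) of z with (z * y)
  => ( z * y ) <= 15
stmt 5: y := z - x  -- replace 1 occurrence(s) of y with (z - x)
  => ( z * ( z - x ) ) <= 15
stmt 4: x := y - 5  -- replace 1 occurrence(s) of x with (y - 5)
  => ( z * ( z - ( y - 5 ) ) ) <= 15
stmt 3: x := x * x  -- replace 0 occurrence(s) of x with (x * x)
  => ( z * ( z - ( y - 5 ) ) ) <= 15
stmt 2: x := x * x  -- replace 0 occurrence(s) of x with (x * x)
  => ( z * ( z - ( y - 5 ) ) ) <= 15
stmt 1: z := x - y  -- replace 2 occurrence(s) of z with (x - y)
  => ( ( x - y ) * ( ( x - y ) - ( y - 5 ) ) ) <= 15

Answer: ( ( x - y ) * ( ( x - y ) - ( y - 5 ) ) ) <= 15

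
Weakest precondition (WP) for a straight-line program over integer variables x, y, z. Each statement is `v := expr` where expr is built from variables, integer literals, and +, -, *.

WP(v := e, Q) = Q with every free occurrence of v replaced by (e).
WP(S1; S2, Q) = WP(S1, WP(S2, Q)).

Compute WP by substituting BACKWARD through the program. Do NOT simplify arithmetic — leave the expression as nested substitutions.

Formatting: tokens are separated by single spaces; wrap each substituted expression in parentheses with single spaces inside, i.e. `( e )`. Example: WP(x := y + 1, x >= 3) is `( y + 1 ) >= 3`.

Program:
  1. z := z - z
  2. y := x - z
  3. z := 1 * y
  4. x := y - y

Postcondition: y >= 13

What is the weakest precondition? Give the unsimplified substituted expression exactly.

Answer: ( x - ( z - z ) ) >= 13

Derivation:
post: y >= 13
stmt 4: x := y - y  -- replace 0 occurrence(s) of x with (y - y)
  => y >= 13
stmt 3: z := 1 * y  -- replace 0 occurrence(s) of z with (1 * y)
  => y >= 13
stmt 2: y := x - z  -- replace 1 occurrence(s) of y with (x - z)
  => ( x - z ) >= 13
stmt 1: z := z - z  -- replace 1 occurrence(s) of z with (z - z)
  => ( x - ( z - z ) ) >= 13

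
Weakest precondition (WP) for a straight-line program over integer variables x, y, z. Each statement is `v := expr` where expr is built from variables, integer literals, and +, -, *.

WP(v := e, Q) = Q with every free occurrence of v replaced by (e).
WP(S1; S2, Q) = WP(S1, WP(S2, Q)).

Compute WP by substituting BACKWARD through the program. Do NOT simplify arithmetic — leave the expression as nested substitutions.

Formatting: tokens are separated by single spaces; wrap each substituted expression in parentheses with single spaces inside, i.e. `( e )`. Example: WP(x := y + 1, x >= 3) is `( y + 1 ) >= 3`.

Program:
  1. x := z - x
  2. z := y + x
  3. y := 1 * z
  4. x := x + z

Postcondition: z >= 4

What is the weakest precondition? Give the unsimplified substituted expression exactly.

Answer: ( y + ( z - x ) ) >= 4

Derivation:
post: z >= 4
stmt 4: x := x + z  -- replace 0 occurrence(s) of x with (x + z)
  => z >= 4
stmt 3: y := 1 * z  -- replace 0 occurrence(s) of y with (1 * z)
  => z >= 4
stmt 2: z := y + x  -- replace 1 occurrence(s) of z with (y + x)
  => ( y + x ) >= 4
stmt 1: x := z - x  -- replace 1 occurrence(s) of x with (z - x)
  => ( y + ( z - x ) ) >= 4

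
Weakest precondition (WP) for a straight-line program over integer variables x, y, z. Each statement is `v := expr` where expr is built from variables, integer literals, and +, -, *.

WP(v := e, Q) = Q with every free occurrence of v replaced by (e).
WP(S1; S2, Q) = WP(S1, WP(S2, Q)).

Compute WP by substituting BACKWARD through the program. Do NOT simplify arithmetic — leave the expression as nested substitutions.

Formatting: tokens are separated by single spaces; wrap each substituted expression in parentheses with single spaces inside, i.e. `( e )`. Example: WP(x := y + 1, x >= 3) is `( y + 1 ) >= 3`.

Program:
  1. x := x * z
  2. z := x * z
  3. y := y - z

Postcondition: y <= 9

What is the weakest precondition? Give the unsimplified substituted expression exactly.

Answer: ( y - ( ( x * z ) * z ) ) <= 9

Derivation:
post: y <= 9
stmt 3: y := y - z  -- replace 1 occurrence(s) of y with (y - z)
  => ( y - z ) <= 9
stmt 2: z := x * z  -- replace 1 occurrence(s) of z with (x * z)
  => ( y - ( x * z ) ) <= 9
stmt 1: x := x * z  -- replace 1 occurrence(s) of x with (x * z)
  => ( y - ( ( x * z ) * z ) ) <= 9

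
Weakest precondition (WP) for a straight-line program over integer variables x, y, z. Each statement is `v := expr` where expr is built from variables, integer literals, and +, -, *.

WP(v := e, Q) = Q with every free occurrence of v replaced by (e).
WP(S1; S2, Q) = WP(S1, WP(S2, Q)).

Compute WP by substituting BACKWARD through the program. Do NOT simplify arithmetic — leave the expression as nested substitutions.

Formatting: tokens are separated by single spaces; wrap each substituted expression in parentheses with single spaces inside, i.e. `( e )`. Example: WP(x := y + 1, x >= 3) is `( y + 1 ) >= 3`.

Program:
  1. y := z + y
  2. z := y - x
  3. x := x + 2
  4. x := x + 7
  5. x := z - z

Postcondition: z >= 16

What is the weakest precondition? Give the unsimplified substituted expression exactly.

post: z >= 16
stmt 5: x := z - z  -- replace 0 occurrence(s) of x with (z - z)
  => z >= 16
stmt 4: x := x + 7  -- replace 0 occurrence(s) of x with (x + 7)
  => z >= 16
stmt 3: x := x + 2  -- replace 0 occurrence(s) of x with (x + 2)
  => z >= 16
stmt 2: z := y - x  -- replace 1 occurrence(s) of z with (y - x)
  => ( y - x ) >= 16
stmt 1: y := z + y  -- replace 1 occurrence(s) of y with (z + y)
  => ( ( z + y ) - x ) >= 16

Answer: ( ( z + y ) - x ) >= 16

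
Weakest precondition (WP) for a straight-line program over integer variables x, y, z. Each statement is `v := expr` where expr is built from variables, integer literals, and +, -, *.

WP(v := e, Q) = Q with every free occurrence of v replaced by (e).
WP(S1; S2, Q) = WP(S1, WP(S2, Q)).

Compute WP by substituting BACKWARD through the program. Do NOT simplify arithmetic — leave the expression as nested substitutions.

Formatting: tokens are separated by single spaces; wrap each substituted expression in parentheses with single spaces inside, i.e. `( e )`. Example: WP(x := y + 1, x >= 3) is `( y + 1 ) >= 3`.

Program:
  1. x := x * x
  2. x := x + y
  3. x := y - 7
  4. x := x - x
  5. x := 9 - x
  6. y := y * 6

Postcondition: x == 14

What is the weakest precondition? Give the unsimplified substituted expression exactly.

Answer: ( 9 - ( ( y - 7 ) - ( y - 7 ) ) ) == 14

Derivation:
post: x == 14
stmt 6: y := y * 6  -- replace 0 occurrence(s) of y with (y * 6)
  => x == 14
stmt 5: x := 9 - x  -- replace 1 occurrence(s) of x with (9 - x)
  => ( 9 - x ) == 14
stmt 4: x := x - x  -- replace 1 occurrence(s) of x with (x - x)
  => ( 9 - ( x - x ) ) == 14
stmt 3: x := y - 7  -- replace 2 occurrence(s) of x with (y - 7)
  => ( 9 - ( ( y - 7 ) - ( y - 7 ) ) ) == 14
stmt 2: x := x + y  -- replace 0 occurrence(s) of x with (x + y)
  => ( 9 - ( ( y - 7 ) - ( y - 7 ) ) ) == 14
stmt 1: x := x * x  -- replace 0 occurrence(s) of x with (x * x)
  => ( 9 - ( ( y - 7 ) - ( y - 7 ) ) ) == 14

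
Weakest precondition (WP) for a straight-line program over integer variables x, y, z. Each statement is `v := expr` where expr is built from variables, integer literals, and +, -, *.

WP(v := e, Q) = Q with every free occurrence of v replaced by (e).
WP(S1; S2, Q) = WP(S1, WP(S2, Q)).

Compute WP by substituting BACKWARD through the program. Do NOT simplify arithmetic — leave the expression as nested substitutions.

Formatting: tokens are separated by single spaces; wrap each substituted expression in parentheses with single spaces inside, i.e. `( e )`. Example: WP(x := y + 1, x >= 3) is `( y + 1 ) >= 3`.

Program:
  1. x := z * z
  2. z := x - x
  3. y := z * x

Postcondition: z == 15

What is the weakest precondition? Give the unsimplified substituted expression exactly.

Answer: ( ( z * z ) - ( z * z ) ) == 15

Derivation:
post: z == 15
stmt 3: y := z * x  -- replace 0 occurrence(s) of y with (z * x)
  => z == 15
stmt 2: z := x - x  -- replace 1 occurrence(s) of z with (x - x)
  => ( x - x ) == 15
stmt 1: x := z * z  -- replace 2 occurrence(s) of x with (z * z)
  => ( ( z * z ) - ( z * z ) ) == 15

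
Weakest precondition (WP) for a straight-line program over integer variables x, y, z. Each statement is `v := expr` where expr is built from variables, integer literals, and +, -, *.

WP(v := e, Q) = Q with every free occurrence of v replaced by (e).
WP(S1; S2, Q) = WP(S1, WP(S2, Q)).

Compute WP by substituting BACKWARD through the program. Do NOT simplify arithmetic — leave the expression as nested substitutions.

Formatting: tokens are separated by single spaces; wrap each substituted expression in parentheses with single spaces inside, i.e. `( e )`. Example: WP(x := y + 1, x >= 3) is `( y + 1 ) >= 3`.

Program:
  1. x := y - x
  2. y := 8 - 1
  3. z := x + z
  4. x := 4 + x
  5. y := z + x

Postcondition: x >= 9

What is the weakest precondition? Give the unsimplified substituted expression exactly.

post: x >= 9
stmt 5: y := z + x  -- replace 0 occurrence(s) of y with (z + x)
  => x >= 9
stmt 4: x := 4 + x  -- replace 1 occurrence(s) of x with (4 + x)
  => ( 4 + x ) >= 9
stmt 3: z := x + z  -- replace 0 occurrence(s) of z with (x + z)
  => ( 4 + x ) >= 9
stmt 2: y := 8 - 1  -- replace 0 occurrence(s) of y with (8 - 1)
  => ( 4 + x ) >= 9
stmt 1: x := y - x  -- replace 1 occurrence(s) of x with (y - x)
  => ( 4 + ( y - x ) ) >= 9

Answer: ( 4 + ( y - x ) ) >= 9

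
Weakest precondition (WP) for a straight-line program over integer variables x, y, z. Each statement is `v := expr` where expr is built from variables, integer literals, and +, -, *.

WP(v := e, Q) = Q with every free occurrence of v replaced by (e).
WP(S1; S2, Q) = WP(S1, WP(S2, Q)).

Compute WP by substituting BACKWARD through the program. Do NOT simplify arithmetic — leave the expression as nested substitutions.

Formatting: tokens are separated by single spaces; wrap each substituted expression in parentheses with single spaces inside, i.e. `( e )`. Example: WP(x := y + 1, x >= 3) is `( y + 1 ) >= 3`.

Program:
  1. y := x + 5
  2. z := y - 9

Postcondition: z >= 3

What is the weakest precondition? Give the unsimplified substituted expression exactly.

post: z >= 3
stmt 2: z := y - 9  -- replace 1 occurrence(s) of z with (y - 9)
  => ( y - 9 ) >= 3
stmt 1: y := x + 5  -- replace 1 occurrence(s) of y with (x + 5)
  => ( ( x + 5 ) - 9 ) >= 3

Answer: ( ( x + 5 ) - 9 ) >= 3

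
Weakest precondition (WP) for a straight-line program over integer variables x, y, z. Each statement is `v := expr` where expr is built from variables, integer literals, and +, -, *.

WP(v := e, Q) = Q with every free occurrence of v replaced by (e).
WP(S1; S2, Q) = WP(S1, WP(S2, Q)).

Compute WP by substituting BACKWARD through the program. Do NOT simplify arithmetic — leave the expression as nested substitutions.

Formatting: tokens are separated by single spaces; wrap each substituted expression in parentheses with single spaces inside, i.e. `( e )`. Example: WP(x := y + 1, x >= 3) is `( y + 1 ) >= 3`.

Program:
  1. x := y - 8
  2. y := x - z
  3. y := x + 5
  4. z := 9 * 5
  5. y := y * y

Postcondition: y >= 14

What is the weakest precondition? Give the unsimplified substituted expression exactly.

post: y >= 14
stmt 5: y := y * y  -- replace 1 occurrence(s) of y with (y * y)
  => ( y * y ) >= 14
stmt 4: z := 9 * 5  -- replace 0 occurrence(s) of z with (9 * 5)
  => ( y * y ) >= 14
stmt 3: y := x + 5  -- replace 2 occurrence(s) of y with (x + 5)
  => ( ( x + 5 ) * ( x + 5 ) ) >= 14
stmt 2: y := x - z  -- replace 0 occurrence(s) of y with (x - z)
  => ( ( x + 5 ) * ( x + 5 ) ) >= 14
stmt 1: x := y - 8  -- replace 2 occurrence(s) of x with (y - 8)
  => ( ( ( y - 8 ) + 5 ) * ( ( y - 8 ) + 5 ) ) >= 14

Answer: ( ( ( y - 8 ) + 5 ) * ( ( y - 8 ) + 5 ) ) >= 14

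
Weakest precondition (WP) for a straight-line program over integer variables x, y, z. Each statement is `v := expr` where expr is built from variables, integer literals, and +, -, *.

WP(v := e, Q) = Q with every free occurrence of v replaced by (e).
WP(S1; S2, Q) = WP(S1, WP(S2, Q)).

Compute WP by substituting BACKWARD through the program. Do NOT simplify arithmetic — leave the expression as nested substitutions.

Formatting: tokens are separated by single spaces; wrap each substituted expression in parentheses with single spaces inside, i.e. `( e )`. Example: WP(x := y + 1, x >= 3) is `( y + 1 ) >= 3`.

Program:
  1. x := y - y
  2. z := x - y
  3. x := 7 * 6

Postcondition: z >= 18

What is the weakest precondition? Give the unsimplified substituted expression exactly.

Answer: ( ( y - y ) - y ) >= 18

Derivation:
post: z >= 18
stmt 3: x := 7 * 6  -- replace 0 occurrence(s) of x with (7 * 6)
  => z >= 18
stmt 2: z := x - y  -- replace 1 occurrence(s) of z with (x - y)
  => ( x - y ) >= 18
stmt 1: x := y - y  -- replace 1 occurrence(s) of x with (y - y)
  => ( ( y - y ) - y ) >= 18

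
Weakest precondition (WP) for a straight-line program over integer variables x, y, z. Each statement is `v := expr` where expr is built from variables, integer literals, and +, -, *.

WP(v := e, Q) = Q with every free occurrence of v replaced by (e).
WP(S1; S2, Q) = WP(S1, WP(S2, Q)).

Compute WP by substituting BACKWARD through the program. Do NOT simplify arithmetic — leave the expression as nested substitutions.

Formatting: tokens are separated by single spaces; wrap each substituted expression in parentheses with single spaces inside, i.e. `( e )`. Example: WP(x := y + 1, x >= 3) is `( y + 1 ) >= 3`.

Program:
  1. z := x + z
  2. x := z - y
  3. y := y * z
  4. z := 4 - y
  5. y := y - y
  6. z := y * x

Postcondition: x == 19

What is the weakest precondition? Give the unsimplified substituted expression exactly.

Answer: ( ( x + z ) - y ) == 19

Derivation:
post: x == 19
stmt 6: z := y * x  -- replace 0 occurrence(s) of z with (y * x)
  => x == 19
stmt 5: y := y - y  -- replace 0 occurrence(s) of y with (y - y)
  => x == 19
stmt 4: z := 4 - y  -- replace 0 occurrence(s) of z with (4 - y)
  => x == 19
stmt 3: y := y * z  -- replace 0 occurrence(s) of y with (y * z)
  => x == 19
stmt 2: x := z - y  -- replace 1 occurrence(s) of x with (z - y)
  => ( z - y ) == 19
stmt 1: z := x + z  -- replace 1 occurrence(s) of z with (x + z)
  => ( ( x + z ) - y ) == 19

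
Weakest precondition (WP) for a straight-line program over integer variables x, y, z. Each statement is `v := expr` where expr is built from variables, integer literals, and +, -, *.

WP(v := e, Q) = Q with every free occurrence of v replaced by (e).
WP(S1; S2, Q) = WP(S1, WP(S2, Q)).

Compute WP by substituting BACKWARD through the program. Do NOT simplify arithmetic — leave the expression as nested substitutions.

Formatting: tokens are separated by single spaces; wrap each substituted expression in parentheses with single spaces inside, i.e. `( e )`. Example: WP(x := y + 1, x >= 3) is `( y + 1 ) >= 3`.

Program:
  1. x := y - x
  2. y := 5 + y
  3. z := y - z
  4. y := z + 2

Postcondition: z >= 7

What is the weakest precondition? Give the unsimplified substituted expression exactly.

Answer: ( ( 5 + y ) - z ) >= 7

Derivation:
post: z >= 7
stmt 4: y := z + 2  -- replace 0 occurrence(s) of y with (z + 2)
  => z >= 7
stmt 3: z := y - z  -- replace 1 occurrence(s) of z with (y - z)
  => ( y - z ) >= 7
stmt 2: y := 5 + y  -- replace 1 occurrence(s) of y with (5 + y)
  => ( ( 5 + y ) - z ) >= 7
stmt 1: x := y - x  -- replace 0 occurrence(s) of x with (y - x)
  => ( ( 5 + y ) - z ) >= 7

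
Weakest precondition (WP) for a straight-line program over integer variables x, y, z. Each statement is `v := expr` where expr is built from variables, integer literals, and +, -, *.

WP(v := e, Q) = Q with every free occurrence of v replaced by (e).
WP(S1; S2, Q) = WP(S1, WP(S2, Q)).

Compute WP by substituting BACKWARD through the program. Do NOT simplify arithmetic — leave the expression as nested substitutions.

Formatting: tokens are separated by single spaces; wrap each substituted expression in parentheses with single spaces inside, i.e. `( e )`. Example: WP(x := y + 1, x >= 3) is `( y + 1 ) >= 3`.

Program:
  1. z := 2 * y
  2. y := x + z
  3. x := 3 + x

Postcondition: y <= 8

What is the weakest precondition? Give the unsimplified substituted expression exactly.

Answer: ( x + ( 2 * y ) ) <= 8

Derivation:
post: y <= 8
stmt 3: x := 3 + x  -- replace 0 occurrence(s) of x with (3 + x)
  => y <= 8
stmt 2: y := x + z  -- replace 1 occurrence(s) of y with (x + z)
  => ( x + z ) <= 8
stmt 1: z := 2 * y  -- replace 1 occurrence(s) of z with (2 * y)
  => ( x + ( 2 * y ) ) <= 8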